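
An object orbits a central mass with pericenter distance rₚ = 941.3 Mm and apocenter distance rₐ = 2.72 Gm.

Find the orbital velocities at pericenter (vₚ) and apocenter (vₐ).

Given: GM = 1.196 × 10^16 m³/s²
rₚ = 941.3 Mm = 9.413 × 10^8 m
rₐ = 2.72 Gm = 2.72 × 10^9 m
GM = 1.196 × 10^16 m³/s²
a = (rₚ + rₐ)/2 = 1.83065 × 10^9 m
Vis-viva: v² = GM (2/r − 1/a)
vₚ² = 1.196 × 10^16 × (2.12472 × 10^-9 − 5.46254 × 10^-10) = 1.88785 × 10^7 m²/s²
vₚ = 4344.94 m/s ≈ 4.345 km/s
vₐ² = 1.196 × 10^16 × (7.35294 × 10^-10 − 5.46254 × 10^-10) = 2.26092 × 10^6 m²/s²
vₐ = 1503.64 m/s ≈ 1.504 km/s

Final answer: vₚ = 4.345 km/s, vₐ = 1.504 km/s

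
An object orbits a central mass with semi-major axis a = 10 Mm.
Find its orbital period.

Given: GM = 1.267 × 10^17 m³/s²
a = 10 Mm = 1 × 10^7 m
GM = 1.267 × 10^17 m³/s²
a³ = 1 × 10^21 m³
T = 2π √(a³/GM) = 2π √((1 × 10^21) / (1.267 × 10^17)) = 2π × 88.8406 s
T = 558.202 s ≈ 9.303 minutes

Final answer: 9.303 minutes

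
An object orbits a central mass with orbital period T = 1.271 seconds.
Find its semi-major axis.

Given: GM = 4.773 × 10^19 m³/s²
T = 1.271 seconds
GM = 4.773 × 10^19 m³/s²
Kepler's third law: a³ = GM T² / (4π²)
T² = 1.61544 s²
a³ = (4.773 × 10^19) × 1.61544 / (4π²) = 1.95309 × 10^18 m³
a = (a³)^(1/3) = 1.24999 × 10^6 m ≈ 1.25 Mm

Final answer: 1.25 Mm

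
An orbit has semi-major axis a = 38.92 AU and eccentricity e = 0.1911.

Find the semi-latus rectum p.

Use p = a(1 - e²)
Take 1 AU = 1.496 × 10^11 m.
a = 38.92 AU = 5.82243 × 10^12 m
e = 0.1911,  e² = 0.0365192,  1 − e² = 0.963481
p = a(1 − e²) = 5.82243 × 10^12 m × 0.963481 = 5.6098 × 10^12 m ≈ 37.5 AU

Final answer: p = 37.5 AU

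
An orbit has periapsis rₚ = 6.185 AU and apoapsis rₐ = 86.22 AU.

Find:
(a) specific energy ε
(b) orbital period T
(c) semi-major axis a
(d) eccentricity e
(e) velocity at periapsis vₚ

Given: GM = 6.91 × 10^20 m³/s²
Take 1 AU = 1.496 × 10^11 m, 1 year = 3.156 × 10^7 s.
rₚ = 6.185 AU = 9.25276 × 10^11 m
rₐ = 86.22 AU = 1.28985 × 10^13 m
GM = 6.91 × 10^20 m³/s²
a = (rₚ + rₐ)/2 = 6.91189 × 10^12 m
e = (rₐ − rₚ)/(rₐ + rₚ) = (1.19732 × 10^13) / (1.38238 × 10^13) = 0.866133
(a) 2a = 1.38238 × 10^13 m;  ε = −GM/(2a) = -4.99863 × 10^7 J/kg ≈ -49.99 MJ/kg
(b) a³ = 3.30211 × 10^38 m³;  T = 2π √(a³/GM) = 2π × 6.91284 × 10^8 s = 4.34347 × 10^9 s ≈ 137.6 years
(c) a = 6.91189 × 10^12 m ≈ 46.2 AU
(d) e = 0.866133 ≈ 0.8661
(e) vₚ² = GM (2/rₚ − 1/a) = 6.91 × 10^20 × (2.16152 × 10^-12 − 1.44678 × 10^-13) = 1.39364 × 10^9 m²/s²;  vₚ = 37331.4 m/s ≈ 7.876 AU/year

Final answer:
(a) specific energy ε = -49.99 MJ/kg
(b) orbital period T = 137.6 years
(c) semi-major axis a = 46.2 AU
(d) eccentricity e = 0.8661
(e) velocity at periapsis vₚ = 7.876 AU/year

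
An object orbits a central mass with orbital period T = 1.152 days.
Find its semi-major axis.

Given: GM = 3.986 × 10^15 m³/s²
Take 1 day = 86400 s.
T = 1.152 days = 99532.8 s
GM = 3.986 × 10^15 m³/s²
Kepler's third law: a³ = GM T² / (4π²)
T² = 9.90678 × 10^9 s²
a³ = (3.986 × 10^15) × (9.90678 × 10^9) / (4π²) = 1.00025 × 10^24 m³
a = (a³)^(1/3) = 1.00008 × 10^8 m ≈ 100 Mm

Final answer: 100 Mm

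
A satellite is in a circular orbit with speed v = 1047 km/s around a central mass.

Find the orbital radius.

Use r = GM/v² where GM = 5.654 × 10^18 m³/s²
v = 1047 km/s = 1.047 × 10^6 m/s
GM = 5.654 × 10^18 m³/s²
v² = 1.09621 × 10^12 m²/s²
r = GM/v² = (5.654 × 10^18) / (1.09621 × 10^12) = 5.15778 × 10^6 m ≈ 5.158 × 10^6 m

Final answer: 5.158 × 10^6 m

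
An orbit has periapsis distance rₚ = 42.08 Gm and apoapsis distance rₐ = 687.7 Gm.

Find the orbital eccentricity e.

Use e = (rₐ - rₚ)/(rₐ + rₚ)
rₚ = 42.08 Gm = 4.208 × 10^10 m
rₐ = 687.7 Gm = 6.877 × 10^11 m
rₐ − rₚ = 6.4562 × 10^11 m
rₐ + rₚ = 7.2978 × 10^11 m
e = (rₐ − rₚ)/(rₐ + rₚ) = 0.884678

Final answer: e = 0.8847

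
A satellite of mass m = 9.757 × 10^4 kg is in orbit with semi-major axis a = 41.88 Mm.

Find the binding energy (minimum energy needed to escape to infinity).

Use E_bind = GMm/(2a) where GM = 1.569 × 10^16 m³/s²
a = 41.88 Mm = 4.188 × 10^7 m
GM = 1.569 × 10^16 m³/s²
m = 9.757 × 10^4 kg
GMm = 1.569 × 10^16 × 97570 = 1.53087 × 10^21 m³·kg/s²
2a = 8.376 × 10^7 m
E_bind = GMm/(2a) = 1.82769 × 10^13 J ≈ 18.28 TJ

Final answer: 18.28 TJ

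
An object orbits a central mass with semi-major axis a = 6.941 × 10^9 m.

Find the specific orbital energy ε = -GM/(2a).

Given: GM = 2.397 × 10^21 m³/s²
a = 6.941 × 10^9 m
GM = 2.397 × 10^21 m³/s²
2a = 1.3882 × 10^10 m
ε = −GM/(2a) = -1.7267 × 10^11 J/kg ≈ -172.7 GJ/kg

Final answer: -172.7 GJ/kg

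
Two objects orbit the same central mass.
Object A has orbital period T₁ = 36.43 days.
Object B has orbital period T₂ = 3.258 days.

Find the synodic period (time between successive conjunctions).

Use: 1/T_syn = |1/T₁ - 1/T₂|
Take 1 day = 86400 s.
T₁ = 36.43 days = 3.14755 × 10^6 s
T₂ = 3.258 days = 281491 s
1/T₁ = 3.17707 × 10^-7 s⁻¹
1/T₂ = 3.55251 × 10^-6 s⁻¹
|1/T₁ − 1/T₂| = 3.2348 × 10^-6 s⁻¹
T_syn = 1 / |1/T₁ − 1/T₂| = 309138 s ≈ 3.578 days

Final answer: T_syn = 3.578 days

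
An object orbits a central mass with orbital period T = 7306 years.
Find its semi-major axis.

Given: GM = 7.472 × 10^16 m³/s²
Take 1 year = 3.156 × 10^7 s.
T = 7306 years = 2.30577 × 10^11 s
GM = 7.472 × 10^16 m³/s²
Kepler's third law: a³ = GM T² / (4π²)
T² = 5.31659 × 10^22 s²
a³ = (7.472 × 10^16) × (5.31659 × 10^22) / (4π²) = 1.00626 × 10^38 m³
a = (a³)^(1/3) = 4.65126 × 10^12 m ≈ 4.651 Tm

Final answer: 4.651 Tm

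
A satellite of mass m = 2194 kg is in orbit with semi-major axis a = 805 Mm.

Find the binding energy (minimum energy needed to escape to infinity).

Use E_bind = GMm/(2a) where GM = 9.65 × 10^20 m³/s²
a = 805 Mm = 8.05 × 10^8 m
GM = 9.65 × 10^20 m³/s²
m = 2194 kg
GMm = 9.65 × 10^20 × 2194 = 2.11721 × 10^24 m³·kg/s²
2a = 1.61 × 10^9 m
E_bind = GMm/(2a) = 1.31504 × 10^15 J ≈ 1.315 PJ

Final answer: 1.315 PJ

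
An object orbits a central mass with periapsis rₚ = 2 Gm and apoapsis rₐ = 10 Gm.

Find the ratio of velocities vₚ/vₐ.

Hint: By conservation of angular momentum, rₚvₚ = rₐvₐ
rₚ = 2 Gm = 2 × 10^9 m
rₐ = 10 Gm = 1 × 10^10 m
rₚvₚ = rₐvₐ  ⇒  vₚ/vₐ = rₐ/rₚ
vₚ/vₐ = (1 × 10^10) / (2 × 10^9) = 5

Final answer: vₚ/vₐ = 5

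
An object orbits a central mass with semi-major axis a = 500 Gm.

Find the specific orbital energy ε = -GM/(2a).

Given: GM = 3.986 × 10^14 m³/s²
a = 500 Gm = 5 × 10^11 m
GM = 3.986 × 10^14 m³/s²
2a = 1 × 10^12 m
ε = −GM/(2a) = -398.6 J/kg ≈ -398.6 J/kg

Final answer: -398.6 J/kg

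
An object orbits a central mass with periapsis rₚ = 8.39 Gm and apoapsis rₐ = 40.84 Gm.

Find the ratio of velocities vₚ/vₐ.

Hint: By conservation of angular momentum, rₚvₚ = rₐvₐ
rₚ = 8.39 Gm = 8.39 × 10^9 m
rₐ = 40.84 Gm = 4.084 × 10^10 m
rₚvₚ = rₐvₐ  ⇒  vₚ/vₐ = rₐ/rₚ
vₚ/vₐ = (4.084 × 10^10) / (8.39 × 10^9) = 4.8677

Final answer: vₚ/vₐ = 4.868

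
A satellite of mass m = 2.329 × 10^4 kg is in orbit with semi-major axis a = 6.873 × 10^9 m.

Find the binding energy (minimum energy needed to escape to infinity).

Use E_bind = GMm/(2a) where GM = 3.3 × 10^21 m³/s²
a = 6.873 × 10^9 m
GM = 3.3 × 10^21 m³/s²
m = 2.329 × 10^4 kg
GMm = 3.3 × 10^21 × 23290 = 7.6857 × 10^25 m³·kg/s²
2a = 1.3746 × 10^10 m
E_bind = GMm/(2a) = 5.59123 × 10^15 J ≈ 5.591 PJ

Final answer: 5.591 PJ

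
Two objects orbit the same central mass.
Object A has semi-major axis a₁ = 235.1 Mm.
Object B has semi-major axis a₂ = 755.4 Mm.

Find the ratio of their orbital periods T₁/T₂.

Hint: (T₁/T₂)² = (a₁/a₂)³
a₁ = 235.1 Mm = 2.351 × 10^8 m
a₂ = 755.4 Mm = 7.554 × 10^8 m
a₁/a₂ = 0.311226
T₁/T₂ = (a₁/a₂)^(3/2) = (0.311226)^1.5 = 0.173625

Final answer: T₁/T₂ = 0.1736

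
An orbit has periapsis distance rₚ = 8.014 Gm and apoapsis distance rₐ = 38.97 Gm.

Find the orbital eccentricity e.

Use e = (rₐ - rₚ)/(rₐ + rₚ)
rₚ = 8.014 Gm = 8.014 × 10^9 m
rₐ = 38.97 Gm = 3.897 × 10^10 m
rₐ − rₚ = 3.0956 × 10^10 m
rₐ + rₚ = 4.6984 × 10^10 m
e = (rₐ − rₚ)/(rₐ + rₚ) = 0.658863

Final answer: e = 0.6589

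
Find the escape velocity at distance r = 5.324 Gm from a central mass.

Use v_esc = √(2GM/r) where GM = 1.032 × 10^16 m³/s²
r = 5.324 Gm = 5.324 × 10^9 m
GM = 1.032 × 10^16 m³/s²
2GM/r = 2 × (1.032 × 10^16) / (5.324 × 10^9) = 3.87678 × 10^6 m²/s²
v_esc = √(2GM/r) = 1968.96 m/s ≈ 1.969 km/s

Final answer: 1.969 km/s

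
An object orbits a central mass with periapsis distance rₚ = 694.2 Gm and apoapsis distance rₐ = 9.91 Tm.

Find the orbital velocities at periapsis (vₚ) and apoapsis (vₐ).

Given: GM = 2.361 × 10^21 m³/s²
rₚ = 694.2 Gm = 6.942 × 10^11 m
rₐ = 9.91 Tm = 9.91 × 10^12 m
GM = 2.361 × 10^21 m³/s²
a = (rₚ + rₐ)/2 = 5.3021 × 10^12 m
Vis-viva: v² = GM (2/r − 1/a)
vₚ² = 2.361 × 10^21 × (2.88101 × 10^-12 − 1.88605 × 10^-13) = 6.35678 × 10^9 m²/s²
vₚ = 79729.4 m/s ≈ 79.73 km/s
vₐ² = 2.361 × 10^21 × (2.01816 × 10^-13 − 1.88605 × 10^-13) = 3.11931 × 10^7 m²/s²
vₐ = 5585.08 m/s ≈ 5.585 km/s

Final answer: vₚ = 79.73 km/s, vₐ = 5.585 km/s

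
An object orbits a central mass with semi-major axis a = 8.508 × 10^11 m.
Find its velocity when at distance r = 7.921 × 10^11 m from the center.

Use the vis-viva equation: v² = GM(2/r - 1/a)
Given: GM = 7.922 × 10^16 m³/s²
a = 8.508 × 10^11 m
r = 7.921 × 10^11 m
GM = 7.922 × 10^16 m³/s²
2/r − 1/a = 2.52493 × 10^-12 − 1.17536 × 10^-12 = 1.34957 × 10^-12 m⁻¹
v² = GM (2/r − 1/a) = 106913 m²/s²
v = 326.975 m/s ≈ 327 m/s

Final answer: 327 m/s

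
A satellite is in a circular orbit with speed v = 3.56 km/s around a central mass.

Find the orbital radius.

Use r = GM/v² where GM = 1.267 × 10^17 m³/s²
v = 3.56 km/s = 3560 m/s
GM = 1.267 × 10^17 m³/s²
v² = 1.26736 × 10^7 m²/s²
r = GM/v² = (1.267 × 10^17) / (1.26736 × 10^7) = 9.99716 × 10^9 m ≈ 9.997 Gm

Final answer: 9.997 Gm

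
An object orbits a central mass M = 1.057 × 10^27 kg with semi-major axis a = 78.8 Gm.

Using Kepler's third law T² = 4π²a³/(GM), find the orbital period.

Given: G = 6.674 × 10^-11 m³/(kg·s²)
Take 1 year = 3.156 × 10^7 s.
M = 1.057 × 10^27 kg
GM = G × M = 6.674 × 10^-11 × 1.057 × 10^27 = 7.05442 × 10^16 m³/s²
a = 78.8 Gm = 7.88 × 10^10 m
a³ = 4.89304 × 10^32 m³
T = 2π √(a³/GM) = 2π √((4.89304 × 10^32) / (7.05442 × 10^16)) = 2π × 8.32835 × 10^7 s
T = 5.23285 × 10^8 s ≈ 16.58 years

Final answer: 16.58 years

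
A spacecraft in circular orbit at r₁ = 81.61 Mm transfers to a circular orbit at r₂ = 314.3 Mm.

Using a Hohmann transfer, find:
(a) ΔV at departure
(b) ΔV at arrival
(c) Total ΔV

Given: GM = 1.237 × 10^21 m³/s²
r₁ = 81.61 Mm = 8.161 × 10^7 m
r₂ = 314.3 Mm = 3.143 × 10^8 m
GM = 1.237 × 10^21 m³/s²
Transfer ellipse: a_t = (r₁ + r₂)/2 = 1.97955 × 10^8 m
Circular speed at r₁: v₁ = √(GM/r₁) = 3.89326 × 10^6 m/s
Transfer speed at r₁ (periapsis): v₁ₜ = √(GM(2/r₁ − 1/a_t)) = 4.90571 × 10^6 m/s
(a) ΔV₁ = v₁ₜ − v₁ = 1.01245 × 10^6 m/s ≈ 1012 km/s
Circular speed at r₂: v₂ = √(GM/r₂) = 1.98387 × 10^6 m/s
Transfer speed at r₂ (apoapsis): v₂ₜ = √(GM(2/r₂ − 1/a_t)) = 1.2738 × 10^6 m/s
(b) ΔV₂ = v₂ − v₂ₜ = 710068 m/s ≈ 710.1 km/s
(c) ΔV_total = ΔV₁ + ΔV₂ = 1.72252 × 10^6 m/s ≈ 1723 km/s

Final answer:
(a) ΔV₁ = 1012 km/s
(b) ΔV₂ = 710.1 km/s
(c) ΔV_total = 1723 km/s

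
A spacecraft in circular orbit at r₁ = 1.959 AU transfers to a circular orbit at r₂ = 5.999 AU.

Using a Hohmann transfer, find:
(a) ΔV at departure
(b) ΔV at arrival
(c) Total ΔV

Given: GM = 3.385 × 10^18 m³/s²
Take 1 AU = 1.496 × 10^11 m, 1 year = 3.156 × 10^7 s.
r₁ = 1.959 AU = 2.93066 × 10^11 m
r₂ = 5.999 AU = 8.9745 × 10^11 m
GM = 3.385 × 10^18 m³/s²
Transfer ellipse: a_t = (r₁ + r₂)/2 = 5.95258 × 10^11 m
Circular speed at r₁: v₁ = √(GM/r₁) = 3398.57 m/s
Transfer speed at r₁ (periapsis): v₁ₜ = √(GM(2/r₁ − 1/a_t)) = 4173 m/s
(a) ΔV₁ = v₁ₜ − v₁ = 774.433 m/s ≈ 0.1634 AU/year
Circular speed at r₂: v₂ = √(GM/r₂) = 1942.11 m/s
Transfer speed at r₂ (apoapsis): v₂ₜ = √(GM(2/r₂ − 1/a_t)) = 1362.71 m/s
(b) ΔV₂ = v₂ − v₂ₜ = 579.398 m/s ≈ 0.1222 AU/year
(c) ΔV_total = ΔV₁ + ΔV₂ = 1353.83 m/s ≈ 0.2856 AU/year

Final answer:
(a) ΔV₁ = 0.1634 AU/year
(b) ΔV₂ = 0.1222 AU/year
(c) ΔV_total = 0.2856 AU/year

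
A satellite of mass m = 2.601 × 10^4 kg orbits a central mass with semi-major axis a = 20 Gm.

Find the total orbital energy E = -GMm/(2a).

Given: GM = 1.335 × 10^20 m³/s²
a = 20 Gm = 2 × 10^10 m
GM = 1.335 × 10^20 m³/s²
2a = 4 × 10^10 m
GMm = 1.335 × 10^20 × 26010 = 3.47233 × 10^24 m³·kg/s²
E = −GMm/(2a) = -8.68084 × 10^13 J ≈ -86.81 TJ

Final answer: -86.81 TJ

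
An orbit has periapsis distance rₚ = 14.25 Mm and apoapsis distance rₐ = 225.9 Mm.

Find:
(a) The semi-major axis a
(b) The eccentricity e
rₚ = 14.25 Mm = 1.425 × 10^7 m
rₐ = 225.9 Mm = 2.259 × 10^8 m
(a) a = (rₚ + rₐ)/2 = 1.20075 × 10^8 m ≈ 120.1 Mm
(b) e = (rₐ − rₚ)/(rₐ + rₚ) = (2.1165 × 10^8) / (2.4015 × 10^8) = 0.881324

Final answer:
(a) a = 120.1 Mm
(b) e = 0.8813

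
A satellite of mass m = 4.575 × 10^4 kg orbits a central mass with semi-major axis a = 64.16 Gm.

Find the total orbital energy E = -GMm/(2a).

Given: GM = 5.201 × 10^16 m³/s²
a = 64.16 Gm = 6.416 × 10^10 m
GM = 5.201 × 10^16 m³/s²
2a = 1.2832 × 10^11 m
GMm = 5.201 × 10^16 × 45750 = 2.37946 × 10^21 m³·kg/s²
E = −GMm/(2a) = -1.85432 × 10^10 J ≈ -18.54 GJ

Final answer: -18.54 GJ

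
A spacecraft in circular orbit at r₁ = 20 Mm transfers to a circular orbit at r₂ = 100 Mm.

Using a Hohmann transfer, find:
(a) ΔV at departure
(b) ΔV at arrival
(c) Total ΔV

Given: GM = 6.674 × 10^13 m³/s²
r₁ = 20 Mm = 2 × 10^7 m
r₂ = 100 Mm = 1 × 10^8 m
GM = 6.674 × 10^13 m³/s²
Transfer ellipse: a_t = (r₁ + r₂)/2 = 6 × 10^7 m
Circular speed at r₁: v₁ = √(GM/r₁) = 1826.75 m/s
Transfer speed at r₁ (periapsis): v₁ₜ = √(GM(2/r₁ − 1/a_t)) = 2358.32 m/s
(a) ΔV₁ = v₁ₜ − v₁ = 531.573 m/s ≈ 531.6 m/s
Circular speed at r₂: v₂ = √(GM/r₂) = 816.946 m/s
Transfer speed at r₂ (apoapsis): v₂ₜ = √(GM(2/r₂ − 1/a_t)) = 471.664 m/s
(b) ΔV₂ = v₂ − v₂ₜ = 345.282 m/s ≈ 345.3 m/s
(c) ΔV_total = ΔV₁ + ΔV₂ = 876.855 m/s ≈ 876.9 m/s

Final answer:
(a) ΔV₁ = 531.6 m/s
(b) ΔV₂ = 345.3 m/s
(c) ΔV_total = 876.9 m/s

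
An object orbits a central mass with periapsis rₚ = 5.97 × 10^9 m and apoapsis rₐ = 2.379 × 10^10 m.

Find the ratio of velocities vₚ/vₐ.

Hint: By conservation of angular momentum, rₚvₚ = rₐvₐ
rₚ = 5.97 × 10^9 m
rₐ = 2.379 × 10^10 m
rₚvₚ = rₐvₐ  ⇒  vₚ/vₐ = rₐ/rₚ
vₚ/vₐ = (2.379 × 10^10) / (5.97 × 10^9) = 3.98492

Final answer: vₚ/vₐ = 3.985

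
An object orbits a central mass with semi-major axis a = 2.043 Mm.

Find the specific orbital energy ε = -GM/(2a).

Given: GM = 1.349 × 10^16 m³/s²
a = 2.043 Mm = 2.043 × 10^6 m
GM = 1.349 × 10^16 m³/s²
2a = 4.086 × 10^6 m
ε = −GM/(2a) = -3.30152 × 10^9 J/kg ≈ -3.302 GJ/kg

Final answer: -3.302 GJ/kg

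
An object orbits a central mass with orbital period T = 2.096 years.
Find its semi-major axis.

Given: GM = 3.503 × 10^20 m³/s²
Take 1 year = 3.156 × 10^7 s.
T = 2.096 years = 6.61498 × 10^7 s
GM = 3.503 × 10^20 m³/s²
Kepler's third law: a³ = GM T² / (4π²)
T² = 4.37579 × 10^15 s²
a³ = (3.503 × 10^20) × (4.37579 × 10^15) / (4π²) = 3.88273 × 10^34 m³
a = (a³)^(1/3) = 3.3862 × 10^11 m ≈ 338.6 Gm

Final answer: 338.6 Gm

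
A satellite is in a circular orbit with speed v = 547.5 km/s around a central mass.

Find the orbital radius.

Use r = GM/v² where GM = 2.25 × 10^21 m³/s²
v = 547.5 km/s = 547500 m/s
GM = 2.25 × 10^21 m³/s²
v² = 2.99756 × 10^11 m²/s²
r = GM/v² = (2.25 × 10^21) / (2.99756 × 10^11) = 7.5061 × 10^9 m ≈ 7.506 Gm

Final answer: 7.506 Gm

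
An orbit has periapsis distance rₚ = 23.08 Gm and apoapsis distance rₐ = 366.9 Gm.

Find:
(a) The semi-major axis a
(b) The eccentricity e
rₚ = 23.08 Gm = 2.308 × 10^10 m
rₐ = 366.9 Gm = 3.669 × 10^11 m
(a) a = (rₚ + rₐ)/2 = 1.9499 × 10^11 m ≈ 195 Gm
(b) e = (rₐ − rₚ)/(rₐ + rₚ) = (3.4382 × 10^11) / (3.8998 × 10^11) = 0.881635

Final answer:
(a) a = 195 Gm
(b) e = 0.8816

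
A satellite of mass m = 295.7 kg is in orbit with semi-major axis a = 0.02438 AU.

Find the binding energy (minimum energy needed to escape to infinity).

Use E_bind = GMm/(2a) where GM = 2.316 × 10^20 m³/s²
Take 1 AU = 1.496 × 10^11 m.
a = 0.02438 AU = 3.64725 × 10^9 m
GM = 2.316 × 10^20 m³/s²
m = 295.7 kg
GMm = 2.316 × 10^20 × 295.7 = 6.84841 × 10^22 m³·kg/s²
2a = 7.2945 × 10^9 m
E_bind = GMm/(2a) = 9.38846 × 10^12 J ≈ 9.388 TJ

Final answer: 9.388 TJ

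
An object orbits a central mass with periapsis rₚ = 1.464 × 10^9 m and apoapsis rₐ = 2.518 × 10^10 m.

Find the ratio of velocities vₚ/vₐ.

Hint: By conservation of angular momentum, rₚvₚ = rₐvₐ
rₚ = 1.464 × 10^9 m
rₐ = 2.518 × 10^10 m
rₚvₚ = rₐvₐ  ⇒  vₚ/vₐ = rₐ/rₚ
vₚ/vₐ = (2.518 × 10^10) / (1.464 × 10^9) = 17.1995

Final answer: vₚ/vₐ = 17.2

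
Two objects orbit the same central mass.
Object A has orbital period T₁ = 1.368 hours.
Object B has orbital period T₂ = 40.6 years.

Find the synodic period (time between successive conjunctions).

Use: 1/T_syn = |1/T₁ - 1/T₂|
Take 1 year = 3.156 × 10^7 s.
T₁ = 1.368 hours = 4924.8 s
T₂ = 40.6 years = 1.28134 × 10^9 s
1/T₁ = 0.000203054 s⁻¹
1/T₂ = 7.80435 × 10^-10 s⁻¹
|1/T₁ − 1/T₂| = 0.000203053 s⁻¹
T_syn = 1 / |1/T₁ − 1/T₂| = 4924.82 s ≈ 1.368 hours

Final answer: T_syn = 1.368 hours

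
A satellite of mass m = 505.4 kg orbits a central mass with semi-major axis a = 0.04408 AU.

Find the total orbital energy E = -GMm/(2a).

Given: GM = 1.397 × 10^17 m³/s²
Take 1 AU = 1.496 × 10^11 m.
a = 0.04408 AU = 6.59437 × 10^9 m
GM = 1.397 × 10^17 m³/s²
2a = 1.31887 × 10^10 m
GMm = 1.397 × 10^17 × 505.4 = 7.06044 × 10^19 m³·kg/s²
E = −GMm/(2a) = -5.35338 × 10^9 J ≈ -5.353 GJ

Final answer: -5.353 GJ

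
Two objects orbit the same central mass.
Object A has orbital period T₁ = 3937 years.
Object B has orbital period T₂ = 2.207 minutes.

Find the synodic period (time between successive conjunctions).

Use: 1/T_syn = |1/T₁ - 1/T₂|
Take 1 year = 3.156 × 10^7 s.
T₁ = 3937 years = 1.24252 × 10^11 s
T₂ = 2.207 minutes = 132.42 s
1/T₁ = 8.04818 × 10^-12 s⁻¹
1/T₂ = 0.00755173 s⁻¹
|1/T₁ − 1/T₂| = 0.00755173 s⁻¹
T_syn = 1 / |1/T₁ − 1/T₂| = 132.42 s ≈ 2.207 minutes

Final answer: T_syn = 2.207 minutes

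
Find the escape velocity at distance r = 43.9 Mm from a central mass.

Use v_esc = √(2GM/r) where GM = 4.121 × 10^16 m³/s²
r = 43.9 Mm = 4.39 × 10^7 m
GM = 4.121 × 10^16 m³/s²
2GM/r = 2 × (4.121 × 10^16) / (4.39 × 10^7) = 1.87745 × 10^9 m²/s²
v_esc = √(2GM/r) = 43329.5 m/s ≈ 43.33 km/s

Final answer: 43.33 km/s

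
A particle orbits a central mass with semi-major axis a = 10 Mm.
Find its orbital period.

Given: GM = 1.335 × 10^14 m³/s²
a = 10 Mm = 1 × 10^7 m
GM = 1.335 × 10^14 m³/s²
a³ = 1 × 10^21 m³
T = 2π √(a³/GM) = 2π √((1 × 10^21) / (1.335 × 10^14)) = 2π × 2736.9 s
T = 17196.5 s ≈ 4.777 hours

Final answer: 4.777 hours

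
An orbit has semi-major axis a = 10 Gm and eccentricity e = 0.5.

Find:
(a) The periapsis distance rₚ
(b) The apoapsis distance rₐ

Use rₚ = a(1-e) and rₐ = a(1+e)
a = 10 Gm = 1 × 10^10 m
e = 0.5:  1 − e = 0.5,  1 + e = 1.5
(a) rₚ = a(1 − e) = 1 × 10^10 m × 0.5 = 5 × 10^9 m ≈ 5 Gm
(b) rₐ = a(1 + e) = 1 × 10^10 m × 1.5 = 1.5 × 10^10 m ≈ 15 Gm

Final answer:
(a) rₚ = 5 Gm
(b) rₐ = 15 Gm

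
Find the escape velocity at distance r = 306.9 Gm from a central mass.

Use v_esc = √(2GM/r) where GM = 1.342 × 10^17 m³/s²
r = 306.9 Gm = 3.069 × 10^11 m
GM = 1.342 × 10^17 m³/s²
2GM/r = 2 × (1.342 × 10^17) / (3.069 × 10^11) = 874552 m²/s²
v_esc = √(2GM/r) = 935.175 m/s ≈ 935.2 m/s

Final answer: 935.2 m/s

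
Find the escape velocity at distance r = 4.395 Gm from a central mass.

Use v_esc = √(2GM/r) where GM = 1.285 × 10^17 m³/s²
r = 4.395 Gm = 4.395 × 10^9 m
GM = 1.285 × 10^17 m³/s²
2GM/r = 2 × (1.285 × 10^17) / (4.395 × 10^9) = 5.84755 × 10^7 m²/s²
v_esc = √(2GM/r) = 7646.93 m/s ≈ 7.647 km/s

Final answer: 7.647 km/s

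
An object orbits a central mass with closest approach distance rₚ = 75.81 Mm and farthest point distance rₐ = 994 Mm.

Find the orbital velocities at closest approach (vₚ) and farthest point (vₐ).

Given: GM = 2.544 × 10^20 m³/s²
rₚ = 75.81 Mm = 7.581 × 10^7 m
rₐ = 994 Mm = 9.94 × 10^8 m
GM = 2.544 × 10^20 m³/s²
a = (rₚ + rₐ)/2 = 5.34905 × 10^8 m
Vis-viva: v² = GM (2/r − 1/a)
vₚ² = 2.544 × 10^20 × (2.63817 × 10^-8 − 1.86949 × 10^-9) = 6.23592 × 10^12 m²/s²
vₚ = 2.49718 × 10^6 m/s ≈ 2497 km/s
vₐ² = 2.544 × 10^20 × (2.01207 × 10^-9 − 1.86949 × 10^-9) = 3.62728 × 10^10 m²/s²
vₐ = 190454 m/s ≈ 190.5 km/s

Final answer: vₚ = 2497 km/s, vₐ = 190.5 km/s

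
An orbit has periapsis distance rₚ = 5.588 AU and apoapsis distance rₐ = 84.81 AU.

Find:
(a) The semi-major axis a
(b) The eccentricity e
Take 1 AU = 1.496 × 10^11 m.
rₚ = 5.588 AU = 8.35965 × 10^11 m
rₐ = 84.81 AU = 1.26876 × 10^13 m
(a) a = (rₚ + rₐ)/2 = 6.76177 × 10^12 m ≈ 45.2 AU
(b) e = (rₐ − rₚ)/(rₐ + rₚ) = (1.18516 × 10^13) / (1.35235 × 10^13) = 0.876369

Final answer:
(a) a = 45.2 AU
(b) e = 0.8764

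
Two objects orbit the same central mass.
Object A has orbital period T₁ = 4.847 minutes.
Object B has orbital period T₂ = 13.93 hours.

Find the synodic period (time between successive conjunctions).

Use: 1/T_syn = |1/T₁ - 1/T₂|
T₁ = 4.847 minutes = 290.82 s
T₂ = 13.93 hours = 50148 s
1/T₁ = 0.00343855 s⁻¹
1/T₂ = 1.9941 × 10^-5 s⁻¹
|1/T₁ − 1/T₂| = 0.00341861 s⁻¹
T_syn = 1 / |1/T₁ − 1/T₂| = 292.516 s ≈ 4.875 minutes

Final answer: T_syn = 4.875 minutes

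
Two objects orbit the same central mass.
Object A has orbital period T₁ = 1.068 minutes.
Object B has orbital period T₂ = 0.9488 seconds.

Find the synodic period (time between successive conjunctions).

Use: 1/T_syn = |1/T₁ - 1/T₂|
T₁ = 1.068 minutes = 64.08 s
T₂ = 0.9488 seconds
1/T₁ = 0.0156055 s⁻¹
1/T₂ = 1.05396 s⁻¹
|1/T₁ − 1/T₂| = 1.03836 s⁻¹
T_syn = 1 / |1/T₁ − 1/T₂| = 0.96306 s ≈ 0.9631 seconds

Final answer: T_syn = 0.9631 seconds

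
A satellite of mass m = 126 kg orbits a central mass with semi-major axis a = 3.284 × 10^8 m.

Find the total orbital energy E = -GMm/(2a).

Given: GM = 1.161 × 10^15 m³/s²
a = 3.284 × 10^8 m
GM = 1.161 × 10^15 m³/s²
2a = 6.568 × 10^8 m
GMm = 1.161 × 10^15 × 126 = 1.46286 × 10^17 m³·kg/s²
E = −GMm/(2a) = -2.22725 × 10^8 J ≈ -222.7 MJ

Final answer: -222.7 MJ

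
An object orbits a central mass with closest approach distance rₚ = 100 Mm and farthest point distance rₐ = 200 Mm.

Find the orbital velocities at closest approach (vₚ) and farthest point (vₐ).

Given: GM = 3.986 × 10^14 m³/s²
rₚ = 100 Mm = 1 × 10^8 m
rₐ = 200 Mm = 2 × 10^8 m
GM = 3.986 × 10^14 m³/s²
a = (rₚ + rₐ)/2 = 1.5 × 10^8 m
Vis-viva: v² = GM (2/r − 1/a)
vₚ² = 3.986 × 10^14 × (2 × 10^-8 − 6.66667 × 10^-9) = 5.31467 × 10^6 m²/s²
vₚ = 2305.36 m/s ≈ 2.305 km/s
vₐ² = 3.986 × 10^14 × (1 × 10^-8 − 6.66667 × 10^-9) = 1.32867 × 10^6 m²/s²
vₐ = 1152.68 m/s ≈ 1.153 km/s

Final answer: vₚ = 2.305 km/s, vₐ = 1.153 km/s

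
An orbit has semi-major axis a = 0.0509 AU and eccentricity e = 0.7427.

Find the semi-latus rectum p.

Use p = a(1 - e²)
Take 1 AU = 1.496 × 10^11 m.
a = 0.0509 AU = 7.61464 × 10^9 m
e = 0.7427,  e² = 0.551603,  1 − e² = 0.448397
p = a(1 − e²) = 7.61464 × 10^9 m × 0.448397 = 3.41438 × 10^9 m ≈ 0.02282 AU

Final answer: p = 0.02282 AU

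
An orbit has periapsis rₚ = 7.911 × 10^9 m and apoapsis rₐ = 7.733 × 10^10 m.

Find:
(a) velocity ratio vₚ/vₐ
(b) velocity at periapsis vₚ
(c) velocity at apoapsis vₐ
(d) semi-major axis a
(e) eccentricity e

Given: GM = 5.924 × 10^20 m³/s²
rₚ = 7.911 × 10^9 m
rₐ = 7.733 × 10^10 m
GM = 5.924 × 10^20 m³/s²
a = (rₚ + rₐ)/2 = 4.26205 × 10^10 m
e = (rₐ − rₚ)/(rₐ + rₚ) = (6.9419 × 10^10) / (8.5241 × 10^10) = 0.814385
(a) vₚ/vₐ = rₐ/rₚ (angular momentum) = (7.733 × 10^10) / (7.911 × 10^9) = 9.775 ≈ 9.775
(b) vₚ² = GM (2/rₚ − 1/a) = 5.924 × 10^20 × (2.52813 × 10^-10 − 2.34629 × 10^-11) = 1.35867 × 10^11 m²/s²;  vₚ = 368601 m/s ≈ 368.6 km/s
(c) vₐ² = GM (2/rₐ − 1/a) = 5.924 × 10^20 × (2.58632 × 10^-11 − 2.34629 × 10^-11) = 1.42194 × 10^9 m²/s²;  vₐ = 37708.6 m/s ≈ 37.71 km/s
(d) a = 4.26205 × 10^10 m ≈ 4.262 × 10^10 m
(e) e = 0.814385 ≈ 0.8144

Final answer:
(a) velocity ratio vₚ/vₐ = 9.775
(b) velocity at periapsis vₚ = 368.6 km/s
(c) velocity at apoapsis vₐ = 37.71 km/s
(d) semi-major axis a = 4.262 × 10^10 m
(e) eccentricity e = 0.8144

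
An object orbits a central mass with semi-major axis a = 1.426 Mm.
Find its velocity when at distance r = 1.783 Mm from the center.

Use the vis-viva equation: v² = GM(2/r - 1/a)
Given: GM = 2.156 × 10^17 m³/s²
a = 1.426 Mm = 1.426 × 10^6 m
r = 1.783 Mm = 1.783 × 10^6 m
GM = 2.156 × 10^17 m³/s²
2/r − 1/a = 1.1217 × 10^-6 − 7.01262 × 10^-7 = 4.20443 × 10^-7 m⁻¹
v² = GM (2/r − 1/a) = 9.06475 × 10^10 m²/s²
v = 301077 m/s ≈ 301.1 km/s

Final answer: 301.1 km/s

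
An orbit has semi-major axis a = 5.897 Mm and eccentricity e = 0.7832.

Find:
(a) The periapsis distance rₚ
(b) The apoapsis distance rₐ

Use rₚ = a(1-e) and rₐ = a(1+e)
a = 5.897 Mm = 5.897 × 10^6 m
e = 0.7832:  1 − e = 0.2168,  1 + e = 1.7832
(a) rₚ = a(1 − e) = 5.897 × 10^6 m × 0.2168 = 1.27847 × 10^6 m ≈ 1.278 Mm
(b) rₐ = a(1 + e) = 5.897 × 10^6 m × 1.7832 = 1.05155 × 10^7 m ≈ 10.52 Mm

Final answer:
(a) rₚ = 1.278 Mm
(b) rₐ = 10.52 Mm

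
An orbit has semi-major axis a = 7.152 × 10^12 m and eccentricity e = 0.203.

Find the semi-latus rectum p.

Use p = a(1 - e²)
a = 7.152 × 10^12 m
e = 0.203,  e² = 0.041209,  1 − e² = 0.958791
p = a(1 − e²) = 7.152 × 10^12 m × 0.958791 = 6.85727 × 10^12 m ≈ 6.857 × 10^12 m

Final answer: p = 6.857 × 10^12 m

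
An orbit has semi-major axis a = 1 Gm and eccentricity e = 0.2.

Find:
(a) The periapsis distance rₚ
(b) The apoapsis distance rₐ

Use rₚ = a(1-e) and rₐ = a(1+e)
a = 1 Gm = 1 × 10^9 m
e = 0.2:  1 − e = 0.8,  1 + e = 1.2
(a) rₚ = a(1 − e) = 1 × 10^9 m × 0.8 = 8 × 10^8 m ≈ 800 Mm
(b) rₐ = a(1 + e) = 1 × 10^9 m × 1.2 = 1.2 × 10^9 m ≈ 1.2 Gm

Final answer:
(a) rₚ = 800 Mm
(b) rₐ = 1.2 Gm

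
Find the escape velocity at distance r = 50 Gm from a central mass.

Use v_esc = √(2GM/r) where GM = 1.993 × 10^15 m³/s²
r = 50 Gm = 5 × 10^10 m
GM = 1.993 × 10^15 m³/s²
2GM/r = 2 × (1.993 × 10^15) / (5 × 10^10) = 79720 m²/s²
v_esc = √(2GM/r) = 282.347 m/s ≈ 282.3 m/s

Final answer: 282.3 m/s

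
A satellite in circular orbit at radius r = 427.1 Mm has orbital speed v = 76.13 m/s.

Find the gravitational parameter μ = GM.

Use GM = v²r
r = 427.1 Mm = 4.271 × 10^8 m
v = 76.13 m/s
v² = 5795.78 m²/s²
GM = v²r = 5795.78 × 4.271 × 10^8 = 2.47538 × 10^12 m³/s²
GM ≈ 2.475 × 10^12 m³/s²

Final answer: GM = 2.475 × 10^12 m³/s²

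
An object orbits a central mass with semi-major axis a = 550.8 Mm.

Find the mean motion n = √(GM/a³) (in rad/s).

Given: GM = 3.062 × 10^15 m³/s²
a = 550.8 Mm = 5.508 × 10^8 m
GM = 3.062 × 10^15 m³/s²
a³ = 1.67102 × 10^26 m³
GM/a³ = (3.062 × 10^15) / (1.67102 × 10^26) = 1.83241 × 10^-11 s⁻²
n = √(GM/a³) = 4.28067 × 10^-6 rad/s ≈ 4.281 × 10^-6 rad/s

Final answer: n = 4.281 × 10^-6 rad/s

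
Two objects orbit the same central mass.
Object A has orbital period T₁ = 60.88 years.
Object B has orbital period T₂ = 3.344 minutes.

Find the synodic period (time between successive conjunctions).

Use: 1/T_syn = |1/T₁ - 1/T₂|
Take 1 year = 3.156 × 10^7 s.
T₁ = 60.88 years = 1.92137 × 10^9 s
T₂ = 3.344 minutes = 200.64 s
1/T₁ = 5.20461 × 10^-10 s⁻¹
1/T₂ = 0.00498405 s⁻¹
|1/T₁ − 1/T₂| = 0.00498405 s⁻¹
T_syn = 1 / |1/T₁ − 1/T₂| = 200.64 s ≈ 3.344 minutes

Final answer: T_syn = 3.344 minutes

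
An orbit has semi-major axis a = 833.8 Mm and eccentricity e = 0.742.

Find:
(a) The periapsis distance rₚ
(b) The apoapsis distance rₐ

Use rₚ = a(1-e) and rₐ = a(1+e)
a = 833.8 Mm = 8.338 × 10^8 m
e = 0.742:  1 − e = 0.258,  1 + e = 1.742
(a) rₚ = a(1 − e) = 8.338 × 10^8 m × 0.258 = 2.1512 × 10^8 m ≈ 215.1 Mm
(b) rₐ = a(1 + e) = 8.338 × 10^8 m × 1.742 = 1.45248 × 10^9 m ≈ 1.452 Gm

Final answer:
(a) rₚ = 215.1 Mm
(b) rₐ = 1.452 Gm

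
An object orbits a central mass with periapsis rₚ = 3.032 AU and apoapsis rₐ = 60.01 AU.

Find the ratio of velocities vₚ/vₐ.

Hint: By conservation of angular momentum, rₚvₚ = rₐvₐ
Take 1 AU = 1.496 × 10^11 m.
rₚ = 3.032 AU = 4.53587 × 10^11 m
rₐ = 60.01 AU = 8.9775 × 10^12 m
rₚvₚ = rₐvₐ  ⇒  vₚ/vₐ = rₐ/rₚ
vₚ/vₐ = (8.9775 × 10^12) / (4.53587 × 10^11) = 19.7922

Final answer: vₚ/vₐ = 19.79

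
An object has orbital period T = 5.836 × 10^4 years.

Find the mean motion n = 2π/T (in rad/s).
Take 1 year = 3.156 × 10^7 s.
T = 5.836 × 10^4 years = 1.84184 × 10^12 s
n = 2π / (1.84184 × 10^12 s) = 3.41136 × 10^-12 rad/s ≈ 3.411 × 10^-12 rad/s

Final answer: n = 3.411 × 10^-12 rad/s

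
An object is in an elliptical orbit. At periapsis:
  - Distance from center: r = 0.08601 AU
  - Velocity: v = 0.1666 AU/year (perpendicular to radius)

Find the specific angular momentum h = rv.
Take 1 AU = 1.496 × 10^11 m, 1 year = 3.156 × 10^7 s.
r = 0.08601 AU = 1.28671 × 10^10 m
v = 0.1666 AU/year = 789.714 m/s
h = rv = 1.28671 × 10^10 × 789.714 = 1.01613 × 10^13 m²/s ≈ 1.016 × 10^13 m²/s

Final answer: h = 1.016 × 10^13 m²/s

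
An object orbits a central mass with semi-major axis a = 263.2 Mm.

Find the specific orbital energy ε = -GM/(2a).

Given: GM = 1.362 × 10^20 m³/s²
a = 263.2 Mm = 2.632 × 10^8 m
GM = 1.362 × 10^20 m³/s²
2a = 5.264 × 10^8 m
ε = −GM/(2a) = -2.58739 × 10^11 J/kg ≈ -258.7 GJ/kg

Final answer: -258.7 GJ/kg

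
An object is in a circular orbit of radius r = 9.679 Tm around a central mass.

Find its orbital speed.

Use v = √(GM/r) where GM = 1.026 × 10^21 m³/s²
r = 9.679 Tm = 9.679 × 10^12 m
GM = 1.026 × 10^21 m³/s²
GM/r = (1.026 × 10^21) / (9.679 × 10^12) = 1.06003 × 10^8 m²/s²
v = √(GM/r) = 10295.8 m/s ≈ 10.3 km/s

Final answer: 10.3 km/s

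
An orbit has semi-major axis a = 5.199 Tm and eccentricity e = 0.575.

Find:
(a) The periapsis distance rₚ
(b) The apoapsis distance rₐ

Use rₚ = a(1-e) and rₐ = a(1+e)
a = 5.199 Tm = 5.199 × 10^12 m
e = 0.575:  1 − e = 0.425,  1 + e = 1.575
(a) rₚ = a(1 − e) = 5.199 × 10^12 m × 0.425 = 2.20958 × 10^12 m ≈ 2.21 Tm
(b) rₐ = a(1 + e) = 5.199 × 10^12 m × 1.575 = 8.18842 × 10^12 m ≈ 8.188 Tm

Final answer:
(a) rₚ = 2.21 Tm
(b) rₐ = 8.188 Tm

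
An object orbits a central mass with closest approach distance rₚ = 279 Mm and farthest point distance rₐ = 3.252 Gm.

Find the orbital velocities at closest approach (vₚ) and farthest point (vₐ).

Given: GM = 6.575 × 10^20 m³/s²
rₚ = 279 Mm = 2.79 × 10^8 m
rₐ = 3.252 Gm = 3.252 × 10^9 m
GM = 6.575 × 10^20 m³/s²
a = (rₚ + rₐ)/2 = 1.7655 × 10^9 m
Vis-viva: v² = GM (2/r − 1/a)
vₚ² = 6.575 × 10^20 × (7.16846 × 10^-9 − 5.66412 × 10^-10) = 4.34085 × 10^12 m²/s²
vₚ = 2.08347 × 10^6 m/s ≈ 2083 km/s
vₐ² = 6.575 × 10^20 × (6.15006 × 10^-10 − 5.66412 × 10^-10) = 3.19508 × 10^10 m²/s²
vₐ = 178748 m/s ≈ 178.7 km/s

Final answer: vₚ = 2083 km/s, vₐ = 178.7 km/s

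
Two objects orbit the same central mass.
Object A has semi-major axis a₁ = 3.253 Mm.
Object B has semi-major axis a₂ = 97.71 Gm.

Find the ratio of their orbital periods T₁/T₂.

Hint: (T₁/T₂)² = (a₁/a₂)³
a₁ = 3.253 Mm = 3.253 × 10^6 m
a₂ = 97.71 Gm = 9.771 × 10^10 m
a₁/a₂ = 3.32924 × 10^-5
T₁/T₂ = (a₁/a₂)^(3/2) = (3.32924 × 10^-5)^1.5 = 1.92096 × 10^-7

Final answer: T₁/T₂ = 1.921 × 10^-7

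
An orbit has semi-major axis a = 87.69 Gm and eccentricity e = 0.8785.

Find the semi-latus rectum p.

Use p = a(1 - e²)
a = 87.69 Gm = 8.769 × 10^10 m
e = 0.8785,  e² = 0.771762,  1 − e² = 0.228238
p = a(1 − e²) = 8.769 × 10^10 m × 0.228238 = 2.00142 × 10^10 m ≈ 20.01 Gm

Final answer: p = 20.01 Gm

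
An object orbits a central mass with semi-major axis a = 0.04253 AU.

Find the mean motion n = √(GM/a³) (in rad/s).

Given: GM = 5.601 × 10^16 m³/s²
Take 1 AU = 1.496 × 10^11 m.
a = 0.04253 AU = 6.36249 × 10^9 m
GM = 5.601 × 10^16 m³/s²
a³ = 2.57561 × 10^29 m³
GM/a³ = (5.601 × 10^16) / (2.57561 × 10^29) = 2.17463 × 10^-13 s⁻²
n = √(GM/a³) = 4.66329 × 10^-7 rad/s ≈ 4.663 × 10^-7 rad/s

Final answer: n = 4.663 × 10^-7 rad/s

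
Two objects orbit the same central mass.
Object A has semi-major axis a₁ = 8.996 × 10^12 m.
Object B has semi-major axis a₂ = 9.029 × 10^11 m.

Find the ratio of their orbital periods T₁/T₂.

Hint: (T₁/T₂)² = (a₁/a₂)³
a₁ = 8.996 × 10^12 m
a₂ = 9.029 × 10^11 m
a₁/a₂ = 9.96345
T₁/T₂ = (a₁/a₂)^(3/2) = (9.96345)^1.5 = 31.4496

Final answer: T₁/T₂ = 31.45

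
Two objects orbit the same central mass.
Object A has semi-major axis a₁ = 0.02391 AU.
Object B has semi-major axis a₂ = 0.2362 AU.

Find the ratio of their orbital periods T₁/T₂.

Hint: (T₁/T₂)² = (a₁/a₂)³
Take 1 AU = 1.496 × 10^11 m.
a₁ = 0.02391 AU = 3.57694 × 10^9 m
a₂ = 0.2362 AU = 3.53355 × 10^10 m
a₁/a₂ = 0.101228
T₁/T₂ = (a₁/a₂)^(3/2) = (0.101228)^1.5 = 0.0322069

Final answer: T₁/T₂ = 0.03221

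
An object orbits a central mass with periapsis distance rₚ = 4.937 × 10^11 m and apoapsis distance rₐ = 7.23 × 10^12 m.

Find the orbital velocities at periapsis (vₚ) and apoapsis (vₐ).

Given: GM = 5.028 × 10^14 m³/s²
rₚ = 4.937 × 10^11 m
rₐ = 7.23 × 10^12 m
GM = 5.028 × 10^14 m³/s²
a = (rₚ + rₐ)/2 = 3.86185 × 10^12 m
Vis-viva: v² = GM (2/r − 1/a)
vₚ² = 5.028 × 10^14 × (4.05104 × 10^-12 − 2.58943 × 10^-13) = 1906.67 m²/s²
vₚ = 43.6654 m/s ≈ 43.67 m/s
vₐ² = 5.028 × 10^14 × (2.76625 × 10^-13 − 2.58943 × 10^-13) = 8.89047 m²/s²
vₐ = 2.98169 m/s ≈ 2.982 m/s

Final answer: vₚ = 43.67 m/s, vₐ = 2.982 m/s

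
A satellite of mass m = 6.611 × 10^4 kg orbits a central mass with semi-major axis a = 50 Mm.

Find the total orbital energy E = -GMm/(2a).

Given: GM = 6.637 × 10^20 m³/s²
a = 50 Mm = 5 × 10^7 m
GM = 6.637 × 10^20 m³/s²
2a = 1 × 10^8 m
GMm = 6.637 × 10^20 × 66110 = 4.38772 × 10^25 m³·kg/s²
E = −GMm/(2a) = -4.38772 × 10^17 J ≈ -438.8 PJ

Final answer: -438.8 PJ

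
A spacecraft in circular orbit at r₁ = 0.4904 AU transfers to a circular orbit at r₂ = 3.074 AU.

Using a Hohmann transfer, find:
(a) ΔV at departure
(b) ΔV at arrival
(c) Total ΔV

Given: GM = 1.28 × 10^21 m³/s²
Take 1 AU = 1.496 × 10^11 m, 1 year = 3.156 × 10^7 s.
r₁ = 0.4904 AU = 7.33638 × 10^10 m
r₂ = 3.074 AU = 4.5987 × 10^11 m
GM = 1.28 × 10^21 m³/s²
Transfer ellipse: a_t = (r₁ + r₂)/2 = 2.66617 × 10^11 m
Circular speed at r₁: v₁ = √(GM/r₁) = 132088 m/s
Transfer speed at r₁ (periapsis): v₁ₜ = √(GM(2/r₁ − 1/a_t)) = 173475 m/s
(a) ΔV₁ = v₁ₜ − v₁ = 41387.1 m/s ≈ 8.731 AU/year
Circular speed at r₂: v₂ = √(GM/r₂) = 52757.9 m/s
Transfer speed at r₂ (apoapsis): v₂ₜ = √(GM(2/r₂ − 1/a_t)) = 27674.8 m/s
(b) ΔV₂ = v₂ − v₂ₜ = 25083.1 m/s ≈ 5.292 AU/year
(c) ΔV_total = ΔV₁ + ΔV₂ = 66470.2 m/s ≈ 14.02 AU/year

Final answer:
(a) ΔV₁ = 8.731 AU/year
(b) ΔV₂ = 5.292 AU/year
(c) ΔV_total = 14.02 AU/year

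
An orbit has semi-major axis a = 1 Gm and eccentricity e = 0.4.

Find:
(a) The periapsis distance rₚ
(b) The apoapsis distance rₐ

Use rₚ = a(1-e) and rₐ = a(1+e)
a = 1 Gm = 1 × 10^9 m
e = 0.4:  1 − e = 0.6,  1 + e = 1.4
(a) rₚ = a(1 − e) = 1 × 10^9 m × 0.6 = 6 × 10^8 m ≈ 600 Mm
(b) rₐ = a(1 + e) = 1 × 10^9 m × 1.4 = 1.4 × 10^9 m ≈ 1.4 Gm

Final answer:
(a) rₚ = 600 Mm
(b) rₐ = 1.4 Gm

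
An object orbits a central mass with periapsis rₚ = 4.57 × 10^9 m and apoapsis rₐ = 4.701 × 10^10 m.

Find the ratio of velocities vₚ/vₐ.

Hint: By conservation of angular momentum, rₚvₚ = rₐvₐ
rₚ = 4.57 × 10^9 m
rₐ = 4.701 × 10^10 m
rₚvₚ = rₐvₐ  ⇒  vₚ/vₐ = rₐ/rₚ
vₚ/vₐ = (4.701 × 10^10) / (4.57 × 10^9) = 10.2867

Final answer: vₚ/vₐ = 10.29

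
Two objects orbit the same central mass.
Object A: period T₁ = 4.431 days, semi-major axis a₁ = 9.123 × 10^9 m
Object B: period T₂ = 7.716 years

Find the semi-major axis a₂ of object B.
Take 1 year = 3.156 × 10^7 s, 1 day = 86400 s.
T₁ = 4.431 days = 382838 s
T₂ = 7.716 years = 2.43517 × 10^8 s
a₁ = 9.123 × 10^9 m
Kepler's third law: (T₂/T₁)² = (a₂/a₁)³  ⇒  a₂ = a₁ (T₂/T₁)^(2/3)
T₂/T₁ = 636.083
(T₂/T₁)^(2/3) = 73.9621
a₂ = 9.123 × 10^9 m × 73.9621 = 6.74756 × 10^11 m ≈ 6.748 × 10^11 m

Final answer: a₂ = 6.748 × 10^11 m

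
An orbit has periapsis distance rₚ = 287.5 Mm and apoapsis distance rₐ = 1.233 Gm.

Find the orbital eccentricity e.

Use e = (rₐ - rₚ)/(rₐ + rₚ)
rₚ = 287.5 Mm = 2.875 × 10^8 m
rₐ = 1.233 Gm = 1.233 × 10^9 m
rₐ − rₚ = 9.455 × 10^8 m
rₐ + rₚ = 1.5205 × 10^9 m
e = (rₐ − rₚ)/(rₐ + rₚ) = 0.621835

Final answer: e = 0.6218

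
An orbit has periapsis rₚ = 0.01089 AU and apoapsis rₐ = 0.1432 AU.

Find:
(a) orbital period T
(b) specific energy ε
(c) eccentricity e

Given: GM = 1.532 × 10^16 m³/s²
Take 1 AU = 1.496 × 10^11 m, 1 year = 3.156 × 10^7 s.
rₚ = 0.01089 AU = 1.62914 × 10^9 m
rₐ = 0.1432 AU = 2.14227 × 10^10 m
GM = 1.532 × 10^16 m³/s²
a = (rₚ + rₐ)/2 = 1.15259 × 10^10 m
e = (rₐ − rₚ)/(rₐ + rₚ) = (1.97936 × 10^10) / (2.30519 × 10^10) = 0.858654
(a) a³ = 1.53119 × 10^30 m³;  T = 2π √(a³/GM) = 2π × 9.99735 × 10^6 s = 6.28152 × 10^7 s ≈ 1.99 years
(b) 2a = 2.30519 × 10^10 m;  ε = −GM/(2a) = -664588 J/kg ≈ -664.6 kJ/kg
(c) e = 0.858654 ≈ 0.8587

Final answer:
(a) orbital period T = 1.99 years
(b) specific energy ε = -664.6 kJ/kg
(c) eccentricity e = 0.8587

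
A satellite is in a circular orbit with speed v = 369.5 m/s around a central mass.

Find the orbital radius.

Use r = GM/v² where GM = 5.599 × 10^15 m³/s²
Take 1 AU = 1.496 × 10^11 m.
v = 369.5 m/s
GM = 5.599 × 10^15 m³/s²
v² = 136530 m²/s²
r = GM/v² = (5.599 × 10^15) / 136530 = 4.10092 × 10^10 m ≈ 0.2741 AU

Final answer: 0.2741 AU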